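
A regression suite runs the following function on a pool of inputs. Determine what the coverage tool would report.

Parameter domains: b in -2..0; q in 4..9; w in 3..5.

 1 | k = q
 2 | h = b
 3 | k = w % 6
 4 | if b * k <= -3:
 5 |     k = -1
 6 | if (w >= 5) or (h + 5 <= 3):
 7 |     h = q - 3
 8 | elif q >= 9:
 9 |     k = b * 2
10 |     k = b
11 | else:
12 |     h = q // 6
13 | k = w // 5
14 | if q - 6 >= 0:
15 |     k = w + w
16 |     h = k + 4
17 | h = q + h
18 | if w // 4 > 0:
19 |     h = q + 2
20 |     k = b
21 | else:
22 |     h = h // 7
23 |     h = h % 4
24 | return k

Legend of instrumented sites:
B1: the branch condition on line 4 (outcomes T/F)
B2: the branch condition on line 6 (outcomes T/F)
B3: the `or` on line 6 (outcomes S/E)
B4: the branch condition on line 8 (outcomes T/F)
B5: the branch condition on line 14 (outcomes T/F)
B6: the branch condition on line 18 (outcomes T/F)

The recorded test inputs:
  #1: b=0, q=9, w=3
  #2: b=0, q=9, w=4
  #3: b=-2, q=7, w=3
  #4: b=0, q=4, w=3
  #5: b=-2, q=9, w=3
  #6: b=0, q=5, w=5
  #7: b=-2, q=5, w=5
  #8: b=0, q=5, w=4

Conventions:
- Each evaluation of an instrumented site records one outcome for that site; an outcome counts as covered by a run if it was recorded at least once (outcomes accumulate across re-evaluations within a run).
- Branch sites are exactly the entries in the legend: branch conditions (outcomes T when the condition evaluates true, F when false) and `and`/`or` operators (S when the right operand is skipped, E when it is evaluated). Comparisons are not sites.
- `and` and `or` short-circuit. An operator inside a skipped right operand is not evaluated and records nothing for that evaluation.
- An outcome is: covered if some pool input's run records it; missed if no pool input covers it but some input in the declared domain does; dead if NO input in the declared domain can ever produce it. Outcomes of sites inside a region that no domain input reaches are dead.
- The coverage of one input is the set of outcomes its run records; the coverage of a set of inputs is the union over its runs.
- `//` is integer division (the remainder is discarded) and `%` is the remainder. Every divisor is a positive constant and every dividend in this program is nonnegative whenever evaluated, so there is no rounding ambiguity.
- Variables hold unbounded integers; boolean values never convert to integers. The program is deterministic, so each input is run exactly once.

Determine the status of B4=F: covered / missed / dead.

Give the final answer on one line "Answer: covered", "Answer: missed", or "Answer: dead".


B4=F is recorded by pool input(s) 4, 8 -> covered
Answer: covered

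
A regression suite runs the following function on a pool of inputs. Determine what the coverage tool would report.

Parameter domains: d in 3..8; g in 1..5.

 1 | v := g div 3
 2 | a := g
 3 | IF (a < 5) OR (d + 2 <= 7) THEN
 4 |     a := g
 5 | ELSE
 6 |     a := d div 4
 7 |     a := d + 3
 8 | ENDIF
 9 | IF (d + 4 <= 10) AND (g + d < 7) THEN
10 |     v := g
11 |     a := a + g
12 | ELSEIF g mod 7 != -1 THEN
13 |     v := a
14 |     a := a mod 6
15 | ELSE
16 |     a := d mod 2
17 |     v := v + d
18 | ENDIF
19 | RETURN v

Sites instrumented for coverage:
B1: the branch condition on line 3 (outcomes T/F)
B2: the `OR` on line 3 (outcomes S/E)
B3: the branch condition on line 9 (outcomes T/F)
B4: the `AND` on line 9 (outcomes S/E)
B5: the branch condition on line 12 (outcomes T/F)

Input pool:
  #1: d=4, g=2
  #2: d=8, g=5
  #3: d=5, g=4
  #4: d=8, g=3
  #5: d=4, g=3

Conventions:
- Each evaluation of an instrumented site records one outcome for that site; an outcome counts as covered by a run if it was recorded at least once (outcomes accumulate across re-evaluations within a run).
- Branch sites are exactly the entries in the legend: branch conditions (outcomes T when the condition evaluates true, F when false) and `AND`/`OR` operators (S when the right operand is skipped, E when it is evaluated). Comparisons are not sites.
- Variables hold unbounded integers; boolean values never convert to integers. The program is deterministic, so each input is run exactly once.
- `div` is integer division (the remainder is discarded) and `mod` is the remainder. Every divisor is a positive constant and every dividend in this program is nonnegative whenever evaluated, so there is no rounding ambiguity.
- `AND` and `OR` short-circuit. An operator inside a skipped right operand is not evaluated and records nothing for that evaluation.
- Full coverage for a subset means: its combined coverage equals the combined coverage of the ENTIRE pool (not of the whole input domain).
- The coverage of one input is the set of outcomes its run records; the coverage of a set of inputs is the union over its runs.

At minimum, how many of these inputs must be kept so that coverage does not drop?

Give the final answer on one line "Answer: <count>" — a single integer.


input #1, d=4, g=2: events B2->S, B1->T, B4->E, B3->T; outcomes B1=T, B2=S, B3=T, B4=E
input #2, d=8, g=5: events B2->E, B1->F, B4->S, B3->F, B5->T; outcomes B1=F, B2=E, B3=F, B4=S, B5=T
input #3, d=5, g=4: events B2->S, B1->T, B4->E, B3->F, B5->T; outcomes B1=T, B2=S, B3=F, B4=E, B5=T
input #4, d=8, g=3: events B2->S, B1->T, B4->S, B3->F, B5->T; outcomes B1=T, B2=S, B3=F, B4=S, B5=T
input #5, d=4, g=3: events B2->S, B1->T, B4->E, B3->F, B5->T; outcomes B1=T, B2=S, B3=F, B4=E, B5=T
union over all inputs: B1=T, B1=F, B2=S, B2=E, B3=T, B3=F, B4=S, B4=E, B5=T (9 outcomes)
every size-1 subset falls short of the 9 outcomes (best: 5/9)
size 2: inputs {1, 2} cover all 9 outcomes, and no lexicographically smaller subset of this size does
Answer: 2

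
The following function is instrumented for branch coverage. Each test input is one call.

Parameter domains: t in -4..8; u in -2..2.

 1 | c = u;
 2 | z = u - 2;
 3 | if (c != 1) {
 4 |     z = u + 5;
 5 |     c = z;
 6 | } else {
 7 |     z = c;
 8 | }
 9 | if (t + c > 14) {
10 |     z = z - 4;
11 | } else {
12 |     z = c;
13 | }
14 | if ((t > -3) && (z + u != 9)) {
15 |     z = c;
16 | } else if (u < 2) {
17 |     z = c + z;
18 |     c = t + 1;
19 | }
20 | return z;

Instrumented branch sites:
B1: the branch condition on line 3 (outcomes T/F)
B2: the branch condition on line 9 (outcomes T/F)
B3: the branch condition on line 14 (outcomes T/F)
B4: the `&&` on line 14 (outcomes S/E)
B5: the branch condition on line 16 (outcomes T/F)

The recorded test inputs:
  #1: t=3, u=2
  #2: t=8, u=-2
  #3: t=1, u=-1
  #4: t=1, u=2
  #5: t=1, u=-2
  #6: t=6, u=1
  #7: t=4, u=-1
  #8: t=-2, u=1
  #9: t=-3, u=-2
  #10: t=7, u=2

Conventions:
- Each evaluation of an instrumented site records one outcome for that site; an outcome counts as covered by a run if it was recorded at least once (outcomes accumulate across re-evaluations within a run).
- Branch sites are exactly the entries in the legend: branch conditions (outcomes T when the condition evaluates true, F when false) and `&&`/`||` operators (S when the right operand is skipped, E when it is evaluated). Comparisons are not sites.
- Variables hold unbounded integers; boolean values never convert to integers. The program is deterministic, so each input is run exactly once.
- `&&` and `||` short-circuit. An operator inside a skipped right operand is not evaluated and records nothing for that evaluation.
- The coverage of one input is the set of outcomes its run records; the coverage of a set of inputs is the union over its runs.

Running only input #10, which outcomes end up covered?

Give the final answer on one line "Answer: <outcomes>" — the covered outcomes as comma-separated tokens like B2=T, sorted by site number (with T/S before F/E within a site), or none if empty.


Running input #10 (t=7, u=2), event by event:
  B1->T, B2->F, B4->E, B3->F, B5->F
collecting distinct outcomes: B1=T, B2=F, B3=F, B4=E, B5=F
Answer: B1=T, B2=F, B3=F, B4=E, B5=F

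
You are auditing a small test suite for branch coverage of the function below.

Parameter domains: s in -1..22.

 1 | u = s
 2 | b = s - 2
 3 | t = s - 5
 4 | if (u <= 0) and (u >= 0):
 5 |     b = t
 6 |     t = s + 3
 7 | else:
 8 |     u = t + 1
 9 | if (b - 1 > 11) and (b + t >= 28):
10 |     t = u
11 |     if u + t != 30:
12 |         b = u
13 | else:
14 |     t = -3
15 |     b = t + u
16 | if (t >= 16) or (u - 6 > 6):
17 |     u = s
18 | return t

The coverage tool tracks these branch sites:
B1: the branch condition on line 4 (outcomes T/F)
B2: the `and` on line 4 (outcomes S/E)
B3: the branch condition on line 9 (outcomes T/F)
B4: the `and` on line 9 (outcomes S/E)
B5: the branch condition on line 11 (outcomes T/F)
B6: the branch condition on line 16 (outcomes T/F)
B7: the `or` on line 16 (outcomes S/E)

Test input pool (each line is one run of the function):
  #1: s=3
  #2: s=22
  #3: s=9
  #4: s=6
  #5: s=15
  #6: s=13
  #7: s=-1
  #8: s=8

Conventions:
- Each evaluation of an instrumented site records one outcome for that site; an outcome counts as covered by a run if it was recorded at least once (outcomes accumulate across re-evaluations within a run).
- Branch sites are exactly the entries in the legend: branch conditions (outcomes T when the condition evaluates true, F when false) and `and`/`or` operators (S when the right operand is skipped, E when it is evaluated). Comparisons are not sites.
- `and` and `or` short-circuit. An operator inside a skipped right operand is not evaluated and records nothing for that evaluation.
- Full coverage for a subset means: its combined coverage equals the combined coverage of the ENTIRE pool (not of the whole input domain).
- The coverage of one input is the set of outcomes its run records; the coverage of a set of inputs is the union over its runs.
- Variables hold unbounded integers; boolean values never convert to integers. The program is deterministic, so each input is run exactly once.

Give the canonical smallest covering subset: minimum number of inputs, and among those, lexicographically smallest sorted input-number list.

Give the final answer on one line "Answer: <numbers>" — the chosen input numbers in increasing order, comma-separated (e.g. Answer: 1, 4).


#1 (s=3) -> B2->S, B1->F, B4->S, B3->F, B7->E, B6->F; covered: B1=F, B2=S, B3=F, B4=S, B6=F, B7=E
#2 (s=22) -> B2->S, B1->F, B4->E, B3->T, B5->T, B7->S, B6->T; covered: B1=F, B2=S, B3=T, B4=E, B5=T, B6=T, B7=S
#3 (s=9) -> B2->S, B1->F, B4->S, B3->F, B7->E, B6->F; covered: B1=F, B2=S, B3=F, B4=S, B6=F, B7=E
#4 (s=6) -> B2->S, B1->F, B4->S, B3->F, B7->E, B6->F; covered: B1=F, B2=S, B3=F, B4=S, B6=F, B7=E
#5 (s=15) -> B2->S, B1->F, B4->E, B3->F, B7->E, B6->F; covered: B1=F, B2=S, B3=F, B4=E, B6=F, B7=E
#6 (s=13) -> B2->S, B1->F, B4->S, B3->F, B7->E, B6->F; covered: B1=F, B2=S, B3=F, B4=S, B6=F, B7=E
#7 (s=-1) -> B2->E, B1->F, B4->S, B3->F, B7->E, B6->F; covered: B1=F, B2=E, B3=F, B4=S, B6=F, B7=E
#8 (s=8) -> B2->S, B1->F, B4->S, B3->F, B7->E, B6->F; covered: B1=F, B2=S, B3=F, B4=S, B6=F, B7=E
the full pool covers 12 outcomes: B1=F, B2=S, B2=E, B3=T, B3=F, B4=S, B4=E, B5=T, B6=T, B6=F, B7=S, B7=E
no size-1 subset reaches all 12 outcomes (best union: 7/12)
the canonical winner is {2, 7}: size 2, full 12-outcome coverage, earliest index list among size-2 covers
Answer: 2, 7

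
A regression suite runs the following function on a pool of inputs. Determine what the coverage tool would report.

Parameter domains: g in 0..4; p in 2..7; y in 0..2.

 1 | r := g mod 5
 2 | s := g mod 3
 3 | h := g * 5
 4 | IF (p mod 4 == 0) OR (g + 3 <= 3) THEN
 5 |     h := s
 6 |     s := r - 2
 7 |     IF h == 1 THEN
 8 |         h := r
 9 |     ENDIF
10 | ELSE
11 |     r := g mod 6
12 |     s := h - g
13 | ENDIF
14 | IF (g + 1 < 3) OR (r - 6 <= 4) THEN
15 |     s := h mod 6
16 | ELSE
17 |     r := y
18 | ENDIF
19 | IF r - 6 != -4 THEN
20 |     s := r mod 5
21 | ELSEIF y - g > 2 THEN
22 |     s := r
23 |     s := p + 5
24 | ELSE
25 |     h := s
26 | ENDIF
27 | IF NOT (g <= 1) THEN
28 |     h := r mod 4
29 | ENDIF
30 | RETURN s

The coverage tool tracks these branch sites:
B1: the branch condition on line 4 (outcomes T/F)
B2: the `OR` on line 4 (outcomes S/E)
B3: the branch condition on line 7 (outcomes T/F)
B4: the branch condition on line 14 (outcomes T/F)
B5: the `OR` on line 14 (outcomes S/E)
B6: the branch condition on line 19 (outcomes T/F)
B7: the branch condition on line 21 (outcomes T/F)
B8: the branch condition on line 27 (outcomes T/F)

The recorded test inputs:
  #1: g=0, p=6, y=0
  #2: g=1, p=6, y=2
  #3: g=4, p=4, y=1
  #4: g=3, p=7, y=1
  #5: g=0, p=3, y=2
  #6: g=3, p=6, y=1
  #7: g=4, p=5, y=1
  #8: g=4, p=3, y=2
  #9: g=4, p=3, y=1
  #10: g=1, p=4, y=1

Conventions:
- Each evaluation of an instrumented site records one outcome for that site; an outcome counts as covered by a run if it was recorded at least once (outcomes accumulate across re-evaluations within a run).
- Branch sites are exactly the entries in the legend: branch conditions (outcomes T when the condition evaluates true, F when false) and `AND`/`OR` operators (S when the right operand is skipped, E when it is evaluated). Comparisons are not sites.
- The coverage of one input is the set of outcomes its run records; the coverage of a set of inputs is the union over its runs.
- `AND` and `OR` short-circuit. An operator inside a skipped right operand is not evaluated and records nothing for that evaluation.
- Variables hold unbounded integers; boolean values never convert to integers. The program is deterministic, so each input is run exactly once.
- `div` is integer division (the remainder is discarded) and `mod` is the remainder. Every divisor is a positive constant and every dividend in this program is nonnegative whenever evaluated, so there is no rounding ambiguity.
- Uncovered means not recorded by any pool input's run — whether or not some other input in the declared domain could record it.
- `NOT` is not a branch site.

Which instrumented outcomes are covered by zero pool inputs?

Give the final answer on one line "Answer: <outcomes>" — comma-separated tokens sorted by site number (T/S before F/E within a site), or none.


test 1 (g=0, p=6, y=0) fires B2->E, B1->T, B3->F, B5->S, B4->T, B6->T, B8->F; hits B1=T, B2=E, B3=F, B4=T, B5=S, B6=T, B8=F
test 2 (g=1, p=6, y=2) fires B2->E, B1->F, B5->S, B4->T, B6->T, B8->F; hits B1=F, B2=E, B4=T, B5=S, B6=T, B8=F
test 3 (g=4, p=4, y=1) fires B2->S, B1->T, B3->T, B5->E, B4->T, B6->T, B8->T; hits B1=T, B2=S, B3=T, B4=T, B5=E, B6=T, B8=T
test 4 (g=3, p=7, y=1) fires B2->E, B1->F, B5->E, B4->T, B6->T, B8->T; hits B1=F, B2=E, B4=T, B5=E, B6=T, B8=T
test 5 (g=0, p=3, y=2) fires B2->E, B1->T, B3->F, B5->S, B4->T, B6->T, B8->F; hits B1=T, B2=E, B3=F, B4=T, B5=S, B6=T, B8=F
test 6 (g=3, p=6, y=1) fires B2->E, B1->F, B5->E, B4->T, B6->T, B8->T; hits B1=F, B2=E, B4=T, B5=E, B6=T, B8=T
test 7 (g=4, p=5, y=1) fires B2->E, B1->F, B5->E, B4->T, B6->T, B8->T; hits B1=F, B2=E, B4=T, B5=E, B6=T, B8=T
test 8 (g=4, p=3, y=2) fires B2->E, B1->F, B5->E, B4->T, B6->T, B8->T; hits B1=F, B2=E, B4=T, B5=E, B6=T, B8=T
test 9 (g=4, p=3, y=1) fires B2->E, B1->F, B5->E, B4->T, B6->T, B8->T; hits B1=F, B2=E, B4=T, B5=E, B6=T, B8=T
test 10 (g=1, p=4, y=1) fires B2->S, B1->T, B3->T, B5->S, B4->T, B6->T, B8->F; hits B1=T, B2=S, B3=T, B4=T, B5=S, B6=T, B8=F
union over the pool: B1=T, B1=F, B2=S, B2=E, B3=T, B3=F, B4=T, B5=S, B5=E, B6=T, B8=T, B8=F
uncovered (4 of 16): B4=F, B6=F, B7=T, B7=F
Answer: B4=F, B6=F, B7=T, B7=F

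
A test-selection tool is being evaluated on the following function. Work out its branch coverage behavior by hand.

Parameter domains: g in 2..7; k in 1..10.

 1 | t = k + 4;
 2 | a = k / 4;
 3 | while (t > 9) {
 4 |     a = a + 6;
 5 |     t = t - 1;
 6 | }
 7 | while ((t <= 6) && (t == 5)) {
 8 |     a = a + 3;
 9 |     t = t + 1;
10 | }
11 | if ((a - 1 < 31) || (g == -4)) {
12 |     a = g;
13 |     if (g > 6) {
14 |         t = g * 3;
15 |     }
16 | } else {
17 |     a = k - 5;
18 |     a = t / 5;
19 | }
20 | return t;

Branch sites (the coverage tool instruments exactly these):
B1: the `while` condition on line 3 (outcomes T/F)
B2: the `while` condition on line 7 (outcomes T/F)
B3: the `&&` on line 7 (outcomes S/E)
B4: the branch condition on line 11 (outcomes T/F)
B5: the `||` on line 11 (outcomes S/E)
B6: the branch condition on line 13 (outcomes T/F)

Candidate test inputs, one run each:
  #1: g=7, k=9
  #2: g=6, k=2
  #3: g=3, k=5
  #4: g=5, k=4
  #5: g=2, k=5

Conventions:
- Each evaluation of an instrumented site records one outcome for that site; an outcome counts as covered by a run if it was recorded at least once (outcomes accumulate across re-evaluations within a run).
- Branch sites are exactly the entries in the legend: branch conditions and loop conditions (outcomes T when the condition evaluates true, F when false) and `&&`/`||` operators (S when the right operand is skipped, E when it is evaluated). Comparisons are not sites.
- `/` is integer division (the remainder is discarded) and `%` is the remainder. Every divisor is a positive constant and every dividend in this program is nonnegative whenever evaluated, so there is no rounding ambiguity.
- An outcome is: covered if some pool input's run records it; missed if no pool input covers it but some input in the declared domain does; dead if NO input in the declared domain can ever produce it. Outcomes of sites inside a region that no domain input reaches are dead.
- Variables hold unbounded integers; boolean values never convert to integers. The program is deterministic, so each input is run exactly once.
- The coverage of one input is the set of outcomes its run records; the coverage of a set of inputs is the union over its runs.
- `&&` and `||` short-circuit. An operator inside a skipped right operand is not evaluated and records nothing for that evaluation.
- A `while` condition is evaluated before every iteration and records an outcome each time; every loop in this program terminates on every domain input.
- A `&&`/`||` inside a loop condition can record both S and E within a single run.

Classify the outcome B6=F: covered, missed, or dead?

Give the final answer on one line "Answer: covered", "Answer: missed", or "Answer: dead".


B6=F is recorded by pool input(s) 2, 3, 4, 5 -> covered
Answer: covered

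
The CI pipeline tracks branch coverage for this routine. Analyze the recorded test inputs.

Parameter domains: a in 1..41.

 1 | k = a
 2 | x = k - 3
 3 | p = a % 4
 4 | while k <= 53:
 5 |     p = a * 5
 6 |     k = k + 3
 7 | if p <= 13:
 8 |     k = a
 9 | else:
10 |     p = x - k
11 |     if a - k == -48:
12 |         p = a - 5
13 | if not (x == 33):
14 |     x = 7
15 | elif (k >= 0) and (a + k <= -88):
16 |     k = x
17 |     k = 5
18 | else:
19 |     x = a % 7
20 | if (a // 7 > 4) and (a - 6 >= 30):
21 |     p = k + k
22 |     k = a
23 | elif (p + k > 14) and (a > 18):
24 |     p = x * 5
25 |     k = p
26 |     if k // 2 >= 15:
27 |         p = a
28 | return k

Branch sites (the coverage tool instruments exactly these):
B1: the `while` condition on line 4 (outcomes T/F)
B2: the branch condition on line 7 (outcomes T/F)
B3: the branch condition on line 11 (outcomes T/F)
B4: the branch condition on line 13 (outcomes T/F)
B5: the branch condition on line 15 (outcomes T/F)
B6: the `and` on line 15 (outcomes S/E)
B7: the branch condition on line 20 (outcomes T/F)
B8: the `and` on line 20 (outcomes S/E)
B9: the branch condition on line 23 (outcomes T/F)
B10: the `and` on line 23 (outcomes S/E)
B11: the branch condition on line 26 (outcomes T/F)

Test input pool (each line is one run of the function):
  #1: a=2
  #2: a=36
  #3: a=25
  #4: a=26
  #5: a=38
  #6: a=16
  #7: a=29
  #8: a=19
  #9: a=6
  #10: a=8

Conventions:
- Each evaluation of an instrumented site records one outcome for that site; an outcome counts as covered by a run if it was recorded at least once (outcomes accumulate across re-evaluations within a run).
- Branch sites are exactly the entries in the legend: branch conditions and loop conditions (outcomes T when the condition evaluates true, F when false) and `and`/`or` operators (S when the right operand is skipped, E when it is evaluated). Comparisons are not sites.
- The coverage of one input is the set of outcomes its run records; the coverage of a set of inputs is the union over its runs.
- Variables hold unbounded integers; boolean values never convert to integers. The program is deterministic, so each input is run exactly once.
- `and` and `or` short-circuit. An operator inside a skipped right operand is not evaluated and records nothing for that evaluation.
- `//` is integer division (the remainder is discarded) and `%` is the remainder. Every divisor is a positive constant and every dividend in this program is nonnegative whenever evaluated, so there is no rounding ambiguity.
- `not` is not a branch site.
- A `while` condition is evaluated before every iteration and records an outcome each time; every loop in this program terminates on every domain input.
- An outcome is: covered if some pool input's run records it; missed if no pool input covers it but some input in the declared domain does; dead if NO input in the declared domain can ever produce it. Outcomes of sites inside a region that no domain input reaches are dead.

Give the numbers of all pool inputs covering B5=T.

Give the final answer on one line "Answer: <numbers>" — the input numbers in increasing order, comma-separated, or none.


input #1 (a=2): does not produce B5=T
input #2 (a=36): does not produce B5=T
input #3 (a=25): does not produce B5=T
input #4 (a=26): does not produce B5=T
input #5 (a=38): does not produce B5=T
input #6 (a=16): does not produce B5=T
input #7 (a=29): does not produce B5=T
input #8 (a=19): does not produce B5=T
input #9 (a=6): does not produce B5=T
input #10 (a=8): does not produce B5=T
Answer: none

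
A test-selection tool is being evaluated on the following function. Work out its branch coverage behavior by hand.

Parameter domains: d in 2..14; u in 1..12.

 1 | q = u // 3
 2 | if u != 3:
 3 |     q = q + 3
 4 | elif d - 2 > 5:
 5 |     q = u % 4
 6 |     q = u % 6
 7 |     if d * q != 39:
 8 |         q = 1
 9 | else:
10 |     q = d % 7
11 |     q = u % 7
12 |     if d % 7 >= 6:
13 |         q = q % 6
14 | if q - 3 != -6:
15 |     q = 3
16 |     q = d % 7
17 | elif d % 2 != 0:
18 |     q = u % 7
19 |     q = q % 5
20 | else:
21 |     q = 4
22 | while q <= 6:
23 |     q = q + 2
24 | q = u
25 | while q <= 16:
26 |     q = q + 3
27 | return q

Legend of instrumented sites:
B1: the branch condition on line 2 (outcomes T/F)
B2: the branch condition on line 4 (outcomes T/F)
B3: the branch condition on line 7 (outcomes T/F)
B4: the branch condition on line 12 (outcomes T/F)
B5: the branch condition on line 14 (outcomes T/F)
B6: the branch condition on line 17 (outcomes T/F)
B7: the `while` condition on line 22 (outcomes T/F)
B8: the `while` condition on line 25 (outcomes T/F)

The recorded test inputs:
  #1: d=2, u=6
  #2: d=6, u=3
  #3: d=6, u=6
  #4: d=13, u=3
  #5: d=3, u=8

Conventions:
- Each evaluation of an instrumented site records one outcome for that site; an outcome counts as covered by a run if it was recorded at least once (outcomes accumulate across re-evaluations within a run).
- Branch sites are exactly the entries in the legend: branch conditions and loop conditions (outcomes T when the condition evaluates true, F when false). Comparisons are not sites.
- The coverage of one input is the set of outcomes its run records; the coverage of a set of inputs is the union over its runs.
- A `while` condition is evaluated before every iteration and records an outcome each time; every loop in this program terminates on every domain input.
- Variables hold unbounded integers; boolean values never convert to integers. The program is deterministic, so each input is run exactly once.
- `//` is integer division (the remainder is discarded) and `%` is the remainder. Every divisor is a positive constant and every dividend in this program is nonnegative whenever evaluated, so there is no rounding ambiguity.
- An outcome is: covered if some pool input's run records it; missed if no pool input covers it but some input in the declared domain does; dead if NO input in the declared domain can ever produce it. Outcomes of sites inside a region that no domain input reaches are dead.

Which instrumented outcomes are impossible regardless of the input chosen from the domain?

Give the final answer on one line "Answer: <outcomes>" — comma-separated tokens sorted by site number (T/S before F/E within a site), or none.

exhaustive pass over the 156-input domain:
  B5=F: no domain input ever produces it -> dead
  B6=T: no domain input ever produces it -> dead
  B6=F: no domain input ever produces it -> dead
  reachable outcomes have witnesses, e.g. B1=T (e.g. d=2, u=1), B1=F (e.g. d=2, u=3), B2=T (e.g. d=8, u=3), B2=F (e.g. d=2, u=3)

Answer: B5=F, B6=T, B6=F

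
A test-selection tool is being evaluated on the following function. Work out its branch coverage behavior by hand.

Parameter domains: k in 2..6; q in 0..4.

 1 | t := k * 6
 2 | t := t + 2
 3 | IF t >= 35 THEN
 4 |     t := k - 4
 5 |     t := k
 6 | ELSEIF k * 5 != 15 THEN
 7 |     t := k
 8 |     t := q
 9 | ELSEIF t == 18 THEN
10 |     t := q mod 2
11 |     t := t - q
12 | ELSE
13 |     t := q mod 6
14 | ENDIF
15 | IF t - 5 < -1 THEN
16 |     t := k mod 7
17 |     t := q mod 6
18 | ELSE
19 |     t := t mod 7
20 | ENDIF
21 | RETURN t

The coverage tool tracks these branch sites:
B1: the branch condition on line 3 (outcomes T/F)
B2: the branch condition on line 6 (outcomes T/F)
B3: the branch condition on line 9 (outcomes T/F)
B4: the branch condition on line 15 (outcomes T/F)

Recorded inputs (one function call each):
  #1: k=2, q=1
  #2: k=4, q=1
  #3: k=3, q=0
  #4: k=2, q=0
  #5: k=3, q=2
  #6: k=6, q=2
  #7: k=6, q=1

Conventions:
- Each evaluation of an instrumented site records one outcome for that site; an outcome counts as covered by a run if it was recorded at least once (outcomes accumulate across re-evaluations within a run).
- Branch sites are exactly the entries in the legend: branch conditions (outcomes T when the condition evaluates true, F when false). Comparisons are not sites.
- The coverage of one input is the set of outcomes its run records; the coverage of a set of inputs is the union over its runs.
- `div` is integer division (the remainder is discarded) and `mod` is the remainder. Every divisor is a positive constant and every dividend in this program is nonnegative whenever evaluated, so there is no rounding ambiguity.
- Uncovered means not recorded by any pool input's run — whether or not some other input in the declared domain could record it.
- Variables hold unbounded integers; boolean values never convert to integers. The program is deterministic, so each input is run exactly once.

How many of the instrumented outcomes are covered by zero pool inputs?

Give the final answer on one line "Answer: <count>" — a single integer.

run #1 (k=2, q=1) runs B1->F, B2->T, B4->T; records B1=F, B2=T, B4=T
run #2 (k=4, q=1) runs B1->F, B2->T, B4->T; records B1=F, B2=T, B4=T
run #3 (k=3, q=0) runs B1->F, B2->F, B3->F, B4->T; records B1=F, B2=F, B3=F, B4=T
run #4 (k=2, q=0) runs B1->F, B2->T, B4->T; records B1=F, B2=T, B4=T
run #5 (k=3, q=2) runs B1->F, B2->F, B3->F, B4->T; records B1=F, B2=F, B3=F, B4=T
run #6 (k=6, q=2) runs B1->T, B4->F; records B1=T, B4=F
run #7 (k=6, q=1) runs B1->T, B4->F; records B1=T, B4=F
union over the pool: B1=T, B1=F, B2=T, B2=F, B3=F, B4=T, B4=F
uncovered (1 of 8): B3=T

Answer: 1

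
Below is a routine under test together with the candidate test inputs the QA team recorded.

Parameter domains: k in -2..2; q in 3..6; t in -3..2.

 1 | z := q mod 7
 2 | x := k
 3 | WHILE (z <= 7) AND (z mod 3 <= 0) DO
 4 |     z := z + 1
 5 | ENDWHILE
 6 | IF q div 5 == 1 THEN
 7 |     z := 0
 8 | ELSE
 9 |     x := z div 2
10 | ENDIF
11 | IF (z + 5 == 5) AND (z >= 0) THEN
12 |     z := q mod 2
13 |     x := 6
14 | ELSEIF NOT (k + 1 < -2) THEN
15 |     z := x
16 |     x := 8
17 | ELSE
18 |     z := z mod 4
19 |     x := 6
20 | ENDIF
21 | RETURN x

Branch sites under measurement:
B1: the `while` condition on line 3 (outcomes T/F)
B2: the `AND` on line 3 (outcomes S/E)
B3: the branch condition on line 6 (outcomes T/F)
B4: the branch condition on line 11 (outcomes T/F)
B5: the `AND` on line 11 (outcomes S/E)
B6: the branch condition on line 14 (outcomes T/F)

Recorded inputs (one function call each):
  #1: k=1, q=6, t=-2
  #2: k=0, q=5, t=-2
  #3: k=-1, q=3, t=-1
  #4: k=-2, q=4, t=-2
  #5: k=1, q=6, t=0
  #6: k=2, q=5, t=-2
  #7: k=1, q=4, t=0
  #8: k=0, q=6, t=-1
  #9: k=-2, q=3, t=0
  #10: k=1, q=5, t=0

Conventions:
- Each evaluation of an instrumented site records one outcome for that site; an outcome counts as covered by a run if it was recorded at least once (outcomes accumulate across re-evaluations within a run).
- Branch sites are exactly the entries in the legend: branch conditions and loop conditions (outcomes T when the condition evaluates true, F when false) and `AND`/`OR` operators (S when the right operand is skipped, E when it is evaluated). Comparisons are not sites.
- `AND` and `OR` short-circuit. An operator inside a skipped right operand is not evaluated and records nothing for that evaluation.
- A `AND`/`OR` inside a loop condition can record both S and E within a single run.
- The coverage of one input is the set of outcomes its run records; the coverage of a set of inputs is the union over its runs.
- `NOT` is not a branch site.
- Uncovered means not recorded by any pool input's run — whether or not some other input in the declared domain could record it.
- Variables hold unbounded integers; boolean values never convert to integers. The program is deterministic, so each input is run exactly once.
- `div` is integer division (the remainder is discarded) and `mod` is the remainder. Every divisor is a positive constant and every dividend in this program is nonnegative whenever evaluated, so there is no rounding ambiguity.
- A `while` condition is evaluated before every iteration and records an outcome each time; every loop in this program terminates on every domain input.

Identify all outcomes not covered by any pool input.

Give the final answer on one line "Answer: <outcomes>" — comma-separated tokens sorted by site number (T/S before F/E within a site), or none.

test 1 (k=1, q=6, t=-2) fires B2->E, B1->T, B2->E, B1->F, B3->T, B5->E, B4->T; hits B1=T, B1=F, B2=E, B3=T, B4=T, B5=E
test 2 (k=0, q=5, t=-2) fires B2->E, B1->F, B3->T, B5->E, B4->T; hits B1=F, B2=E, B3=T, B4=T, B5=E
test 3 (k=-1, q=3, t=-1) fires B2->E, B1->T, B2->E, B1->F, B3->F, B5->S, B4->F, B6->T; hits B1=T, B1=F, B2=E, B3=F, B4=F, B5=S, B6=T
test 4 (k=-2, q=4, t=-2) fires B2->E, B1->F, B3->F, B5->S, B4->F, B6->T; hits B1=F, B2=E, B3=F, B4=F, B5=S, B6=T
test 5 (k=1, q=6, t=0) fires B2->E, B1->T, B2->E, B1->F, B3->T, B5->E, B4->T; hits B1=T, B1=F, B2=E, B3=T, B4=T, B5=E
test 6 (k=2, q=5, t=-2) fires B2->E, B1->F, B3->T, B5->E, B4->T; hits B1=F, B2=E, B3=T, B4=T, B5=E
test 7 (k=1, q=4, t=0) fires B2->E, B1->F, B3->F, B5->S, B4->F, B6->T; hits B1=F, B2=E, B3=F, B4=F, B5=S, B6=T
test 8 (k=0, q=6, t=-1) fires B2->E, B1->T, B2->E, B1->F, B3->T, B5->E, B4->T; hits B1=T, B1=F, B2=E, B3=T, B4=T, B5=E
test 9 (k=-2, q=3, t=0) fires B2->E, B1->T, B2->E, B1->F, B3->F, B5->S, B4->F, B6->T; hits B1=T, B1=F, B2=E, B3=F, B4=F, B5=S, B6=T
test 10 (k=1, q=5, t=0) fires B2->E, B1->F, B3->T, B5->E, B4->T; hits B1=F, B2=E, B3=T, B4=T, B5=E
union over the pool: B1=T, B1=F, B2=E, B3=T, B3=F, B4=T, B4=F, B5=S, B5=E, B6=T
uncovered (2 of 12): B2=S, B6=F

Answer: B2=S, B6=F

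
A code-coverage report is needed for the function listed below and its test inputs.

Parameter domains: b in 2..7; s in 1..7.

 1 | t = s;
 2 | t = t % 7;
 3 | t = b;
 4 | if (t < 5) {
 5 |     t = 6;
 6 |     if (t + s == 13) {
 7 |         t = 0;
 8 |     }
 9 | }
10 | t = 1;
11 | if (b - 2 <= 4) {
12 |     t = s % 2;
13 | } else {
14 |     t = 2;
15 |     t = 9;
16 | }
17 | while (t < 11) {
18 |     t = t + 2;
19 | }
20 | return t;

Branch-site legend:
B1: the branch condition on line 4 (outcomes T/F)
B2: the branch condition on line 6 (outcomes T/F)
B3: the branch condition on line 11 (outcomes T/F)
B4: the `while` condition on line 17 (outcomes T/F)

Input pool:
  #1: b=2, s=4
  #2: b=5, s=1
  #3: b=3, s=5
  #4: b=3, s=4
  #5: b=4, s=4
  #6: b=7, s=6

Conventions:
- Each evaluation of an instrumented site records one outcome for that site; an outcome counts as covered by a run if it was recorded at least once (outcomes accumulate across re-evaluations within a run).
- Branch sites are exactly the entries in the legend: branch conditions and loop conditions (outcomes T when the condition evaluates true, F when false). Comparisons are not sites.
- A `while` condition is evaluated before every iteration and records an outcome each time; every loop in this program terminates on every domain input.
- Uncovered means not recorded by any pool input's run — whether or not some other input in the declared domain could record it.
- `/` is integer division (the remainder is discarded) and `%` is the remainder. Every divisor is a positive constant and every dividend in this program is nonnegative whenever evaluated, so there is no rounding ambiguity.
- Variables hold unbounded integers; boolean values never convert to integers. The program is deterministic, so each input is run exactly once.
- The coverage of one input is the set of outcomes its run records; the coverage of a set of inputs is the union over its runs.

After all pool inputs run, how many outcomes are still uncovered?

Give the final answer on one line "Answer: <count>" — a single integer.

#1 (b=2, s=4) -> B1->T, B2->F, B3->T, B4->T, B4->T, B4->T, B4->T, B4->T, B4->T, B4->F; covered: B1=T, B2=F, B3=T, B4=T, B4=F
#2 (b=5, s=1) -> B1->F, B3->T, B4->T, B4->T, B4->T, B4->T, B4->T, B4->F; covered: B1=F, B3=T, B4=T, B4=F
#3 (b=3, s=5) -> B1->T, B2->F, B3->T, B4->T, B4->T, B4->T, B4->T, B4->T, B4->F; covered: B1=T, B2=F, B3=T, B4=T, B4=F
#4 (b=3, s=4) -> B1->T, B2->F, B3->T, B4->T, B4->T, B4->T, B4->T, B4->T, B4->T, B4->F; covered: B1=T, B2=F, B3=T, B4=T, B4=F
#5 (b=4, s=4) -> B1->T, B2->F, B3->T, B4->T, B4->T, B4->T, B4->T, B4->T, B4->T, B4->F; covered: B1=T, B2=F, B3=T, B4=T, B4=F
#6 (b=7, s=6) -> B1->F, B3->F, B4->T, B4->F; covered: B1=F, B3=F, B4=T, B4=F
union over the pool: B1=T, B1=F, B2=F, B3=T, B3=F, B4=T, B4=F
uncovered (1 of 8): B2=T

Answer: 1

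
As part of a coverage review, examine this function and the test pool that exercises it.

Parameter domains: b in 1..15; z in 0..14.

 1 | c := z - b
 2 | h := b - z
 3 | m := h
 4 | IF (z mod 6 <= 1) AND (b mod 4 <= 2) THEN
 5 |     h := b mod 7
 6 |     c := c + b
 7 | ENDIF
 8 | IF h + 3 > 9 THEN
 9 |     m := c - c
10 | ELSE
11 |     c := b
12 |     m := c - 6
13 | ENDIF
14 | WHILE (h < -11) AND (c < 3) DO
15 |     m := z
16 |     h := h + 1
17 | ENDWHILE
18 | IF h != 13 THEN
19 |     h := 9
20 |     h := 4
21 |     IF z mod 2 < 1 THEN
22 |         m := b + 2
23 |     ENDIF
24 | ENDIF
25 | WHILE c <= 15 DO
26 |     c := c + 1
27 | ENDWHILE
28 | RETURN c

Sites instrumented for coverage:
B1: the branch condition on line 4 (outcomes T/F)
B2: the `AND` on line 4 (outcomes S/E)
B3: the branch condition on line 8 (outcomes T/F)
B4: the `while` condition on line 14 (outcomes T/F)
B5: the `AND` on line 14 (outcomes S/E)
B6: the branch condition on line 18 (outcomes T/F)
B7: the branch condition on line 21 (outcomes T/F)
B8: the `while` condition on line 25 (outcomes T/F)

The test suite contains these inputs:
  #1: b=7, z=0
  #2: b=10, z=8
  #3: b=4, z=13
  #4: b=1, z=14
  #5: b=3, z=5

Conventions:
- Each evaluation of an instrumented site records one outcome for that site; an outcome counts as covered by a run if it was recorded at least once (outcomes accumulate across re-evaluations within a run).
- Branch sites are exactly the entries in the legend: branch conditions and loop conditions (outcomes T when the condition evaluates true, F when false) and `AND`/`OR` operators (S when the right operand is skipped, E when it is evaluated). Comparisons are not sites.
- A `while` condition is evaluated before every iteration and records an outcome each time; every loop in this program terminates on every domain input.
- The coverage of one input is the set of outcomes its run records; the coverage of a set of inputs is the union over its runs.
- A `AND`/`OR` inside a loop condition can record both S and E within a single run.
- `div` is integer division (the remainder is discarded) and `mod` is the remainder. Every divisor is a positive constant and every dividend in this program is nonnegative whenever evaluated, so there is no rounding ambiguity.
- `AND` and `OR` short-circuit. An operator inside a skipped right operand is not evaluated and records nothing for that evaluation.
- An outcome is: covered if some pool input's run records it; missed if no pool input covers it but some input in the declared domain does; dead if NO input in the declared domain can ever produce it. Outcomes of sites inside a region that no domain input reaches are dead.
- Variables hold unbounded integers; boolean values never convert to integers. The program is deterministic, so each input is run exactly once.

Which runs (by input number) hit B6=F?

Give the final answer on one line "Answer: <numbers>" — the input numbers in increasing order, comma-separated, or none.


input #1 (b=7, z=0): does not produce B6=F
input #2 (b=10, z=8): does not produce B6=F
input #3 (b=4, z=13): does not produce B6=F
input #4 (b=1, z=14): does not produce B6=F
input #5 (b=3, z=5): does not produce B6=F
Answer: none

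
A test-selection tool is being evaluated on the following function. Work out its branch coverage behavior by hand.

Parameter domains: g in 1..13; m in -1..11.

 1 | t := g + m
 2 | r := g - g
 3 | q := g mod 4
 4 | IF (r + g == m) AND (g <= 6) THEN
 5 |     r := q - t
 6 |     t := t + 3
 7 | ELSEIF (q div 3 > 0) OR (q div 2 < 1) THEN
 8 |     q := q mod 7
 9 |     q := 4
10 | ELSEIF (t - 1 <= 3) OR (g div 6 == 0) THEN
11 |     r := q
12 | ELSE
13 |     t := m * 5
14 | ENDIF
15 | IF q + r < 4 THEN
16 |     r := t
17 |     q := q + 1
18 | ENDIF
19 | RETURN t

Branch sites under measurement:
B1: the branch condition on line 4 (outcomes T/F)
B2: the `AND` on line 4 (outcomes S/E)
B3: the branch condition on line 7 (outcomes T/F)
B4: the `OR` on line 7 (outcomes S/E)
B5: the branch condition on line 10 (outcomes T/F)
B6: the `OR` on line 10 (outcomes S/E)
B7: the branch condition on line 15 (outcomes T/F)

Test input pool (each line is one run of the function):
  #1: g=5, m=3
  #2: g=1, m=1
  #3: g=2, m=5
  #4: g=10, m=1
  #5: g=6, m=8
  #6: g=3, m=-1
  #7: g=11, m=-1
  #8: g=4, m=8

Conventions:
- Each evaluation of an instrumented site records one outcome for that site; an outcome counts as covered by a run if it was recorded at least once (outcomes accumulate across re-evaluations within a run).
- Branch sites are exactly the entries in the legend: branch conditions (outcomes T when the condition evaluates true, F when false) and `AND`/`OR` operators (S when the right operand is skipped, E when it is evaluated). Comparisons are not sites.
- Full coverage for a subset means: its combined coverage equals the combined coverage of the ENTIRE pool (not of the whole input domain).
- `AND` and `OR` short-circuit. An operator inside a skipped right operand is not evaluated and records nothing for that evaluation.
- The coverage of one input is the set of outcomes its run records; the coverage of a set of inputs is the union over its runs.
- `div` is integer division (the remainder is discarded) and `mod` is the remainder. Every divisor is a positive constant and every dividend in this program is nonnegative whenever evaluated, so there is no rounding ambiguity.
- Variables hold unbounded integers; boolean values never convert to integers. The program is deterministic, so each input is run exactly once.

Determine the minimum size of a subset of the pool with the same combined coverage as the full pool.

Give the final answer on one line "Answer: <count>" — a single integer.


input #1 (g=5, m=3): events B2->S, B1->F, B4->E, B3->T, B7->F; covers B1=F, B2=S, B3=T, B4=E, B7=F
input #2 (g=1, m=1): events B2->E, B1->T, B7->T; covers B1=T, B2=E, B7=T
input #3 (g=2, m=5): events B2->S, B1->F, B4->E, B3->F, B6->E, B5->T, B7->F; covers B1=F, B2=S, B3=F, B4=E, B5=T, B6=E, B7=F
input #4 (g=10, m=1): events B2->S, B1->F, B4->E, B3->F, B6->E, B5->F, B7->T; covers B1=F, B2=S, B3=F, B4=E, B5=F, B6=E, B7=T
input #5 (g=6, m=8): events B2->S, B1->F, B4->E, B3->F, B6->E, B5->F, B7->T; covers B1=F, B2=S, B3=F, B4=E, B5=F, B6=E, B7=T
input #6 (g=3, m=-1): events B2->S, B1->F, B4->S, B3->T, B7->F; covers B1=F, B2=S, B3=T, B4=S, B7=F
input #7 (g=11, m=-1): events B2->S, B1->F, B4->S, B3->T, B7->F; covers B1=F, B2=S, B3=T, B4=S, B7=F
input #8 (g=4, m=8): events B2->S, B1->F, B4->E, B3->T, B7->F; covers B1=F, B2=S, B3=T, B4=E, B7=F
union over all inputs: B1=T, B1=F, B2=S, B2=E, B3=T, B3=F, B4=S, B4=E, B5=T, B5=F, B6=E, B7=T, B7=F (13 outcomes)
size 1 is not enough: best union over all size-1 subsets is 7/13
size 2 is not enough: best union over all size-2 subsets is 10/13
size 3 is not enough: best union over all size-3 subsets is 12/13
inputs {2, 3, 4, 6} (size 4) cover everything; no size-4 subset with a lexicographically smaller index list covers all 13
Answer: 4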